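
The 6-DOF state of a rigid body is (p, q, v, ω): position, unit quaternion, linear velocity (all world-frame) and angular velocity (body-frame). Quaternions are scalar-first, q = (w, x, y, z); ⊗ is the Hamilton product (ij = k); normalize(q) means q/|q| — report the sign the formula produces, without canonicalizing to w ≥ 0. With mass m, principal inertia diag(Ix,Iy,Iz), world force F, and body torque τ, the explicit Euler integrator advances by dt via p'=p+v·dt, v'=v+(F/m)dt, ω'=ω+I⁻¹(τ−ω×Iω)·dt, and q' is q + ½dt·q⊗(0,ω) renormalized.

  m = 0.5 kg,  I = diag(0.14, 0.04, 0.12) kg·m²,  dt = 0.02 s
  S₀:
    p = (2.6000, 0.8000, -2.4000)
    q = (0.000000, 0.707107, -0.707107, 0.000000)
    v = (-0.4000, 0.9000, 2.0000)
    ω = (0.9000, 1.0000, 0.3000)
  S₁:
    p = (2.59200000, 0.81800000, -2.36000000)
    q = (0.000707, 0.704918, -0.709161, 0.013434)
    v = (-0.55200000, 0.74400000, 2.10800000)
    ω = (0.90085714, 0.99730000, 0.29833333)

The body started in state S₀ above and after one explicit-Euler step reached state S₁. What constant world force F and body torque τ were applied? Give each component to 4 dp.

Δv = v₁−v₀ = (-0.15200000, -0.15600000, 0.10800000)
F = m·Δv/dt = (-3.8000, -3.9000, 2.7000)
ω₁ − ω₀ = (0.00085714, -0.00270000, -0.00166667)
precession coupling = (0.0240, 0.0054, -0.0900)
τ = I·(Δω/dt) + ω₀×(Iω₀) = (0.0300, 0.0000, -0.1000)

F = (-3.8000, -3.9000, 2.7000)
τ = (0.0300, 0.0000, -0.1000)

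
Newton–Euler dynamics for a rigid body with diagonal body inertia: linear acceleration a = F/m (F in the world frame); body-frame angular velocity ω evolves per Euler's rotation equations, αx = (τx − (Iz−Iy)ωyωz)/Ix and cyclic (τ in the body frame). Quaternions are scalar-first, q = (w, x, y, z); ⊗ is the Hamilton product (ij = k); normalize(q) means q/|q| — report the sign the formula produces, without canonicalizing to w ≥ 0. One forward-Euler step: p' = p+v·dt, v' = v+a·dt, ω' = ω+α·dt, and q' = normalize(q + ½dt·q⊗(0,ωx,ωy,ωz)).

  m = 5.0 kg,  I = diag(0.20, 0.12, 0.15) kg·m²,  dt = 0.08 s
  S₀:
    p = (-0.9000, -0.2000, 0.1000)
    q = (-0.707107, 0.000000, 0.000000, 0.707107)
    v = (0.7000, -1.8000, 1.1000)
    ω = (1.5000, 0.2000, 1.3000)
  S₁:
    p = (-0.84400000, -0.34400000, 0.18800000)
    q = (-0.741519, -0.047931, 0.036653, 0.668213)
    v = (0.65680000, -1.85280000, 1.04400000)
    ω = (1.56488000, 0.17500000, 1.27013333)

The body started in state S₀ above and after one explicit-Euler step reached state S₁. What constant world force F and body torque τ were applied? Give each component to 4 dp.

F = (-2.7000, -3.3000, -3.5000)
τ = (0.1700, 0.0600, -0.0800)

ω₁ − ω₀ = (0.06488000, -0.02500000, -0.02986667)
I·α + gyro = (0.1700, 0.0600, -0.0800)
Δv = v₁−v₀ = (-0.04320000, -0.05280000, -0.05600000)
F = m·Δv/dt = (-2.7000, -3.3000, -3.5000)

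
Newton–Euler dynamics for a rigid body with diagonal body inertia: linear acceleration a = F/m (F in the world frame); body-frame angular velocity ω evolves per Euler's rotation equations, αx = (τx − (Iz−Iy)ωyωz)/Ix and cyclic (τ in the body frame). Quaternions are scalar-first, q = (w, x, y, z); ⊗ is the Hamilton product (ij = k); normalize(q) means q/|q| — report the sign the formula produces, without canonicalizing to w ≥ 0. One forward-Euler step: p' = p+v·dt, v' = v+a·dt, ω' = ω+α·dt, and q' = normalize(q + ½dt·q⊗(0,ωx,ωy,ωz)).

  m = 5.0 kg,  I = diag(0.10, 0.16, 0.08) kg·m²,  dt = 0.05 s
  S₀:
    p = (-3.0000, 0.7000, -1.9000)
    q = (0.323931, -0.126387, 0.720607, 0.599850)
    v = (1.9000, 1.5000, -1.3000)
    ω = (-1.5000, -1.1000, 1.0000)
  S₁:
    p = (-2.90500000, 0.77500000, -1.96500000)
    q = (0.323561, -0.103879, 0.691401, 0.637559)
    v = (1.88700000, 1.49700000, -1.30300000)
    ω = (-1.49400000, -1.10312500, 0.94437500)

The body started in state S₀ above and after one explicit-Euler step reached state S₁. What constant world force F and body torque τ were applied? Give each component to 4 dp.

F = (-1.3000, -0.3000, -0.3000)
τ = (0.1000, -0.0400, 0.0100)

rate change Δω = (0.00600000, -0.00312500, -0.05562500)
precession coupling = (0.0880, -0.0300, 0.0990)
I·α + gyro = (0.1000, -0.0400, 0.0100)
velocity change Δv = (-0.01300000, -0.00300000, -0.00300000)
F = m·Δv/dt = (-1.3000, -0.3000, -0.3000)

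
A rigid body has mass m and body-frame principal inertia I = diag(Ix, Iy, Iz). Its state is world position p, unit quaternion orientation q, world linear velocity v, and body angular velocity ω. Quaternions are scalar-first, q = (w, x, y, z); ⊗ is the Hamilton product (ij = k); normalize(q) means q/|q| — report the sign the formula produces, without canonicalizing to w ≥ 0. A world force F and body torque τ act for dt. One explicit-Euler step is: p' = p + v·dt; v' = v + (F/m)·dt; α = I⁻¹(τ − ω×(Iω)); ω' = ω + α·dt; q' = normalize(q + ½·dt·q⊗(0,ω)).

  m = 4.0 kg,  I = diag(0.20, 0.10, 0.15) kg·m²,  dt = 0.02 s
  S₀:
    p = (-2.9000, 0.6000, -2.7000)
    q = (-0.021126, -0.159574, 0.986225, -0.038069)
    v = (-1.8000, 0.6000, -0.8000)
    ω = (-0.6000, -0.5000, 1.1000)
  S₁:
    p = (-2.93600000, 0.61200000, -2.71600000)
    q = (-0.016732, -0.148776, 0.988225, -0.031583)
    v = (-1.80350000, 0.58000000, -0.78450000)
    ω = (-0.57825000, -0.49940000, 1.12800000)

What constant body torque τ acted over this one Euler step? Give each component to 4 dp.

τ = (0.1900, -0.0300, 0.1800)

Δω = ω₁−ω₀ = (0.02175000, 0.00060000, 0.02800000)
τ = I·(Δω/dt) + ω₀×(Iω₀) = (0.1900, -0.0300, 0.1800)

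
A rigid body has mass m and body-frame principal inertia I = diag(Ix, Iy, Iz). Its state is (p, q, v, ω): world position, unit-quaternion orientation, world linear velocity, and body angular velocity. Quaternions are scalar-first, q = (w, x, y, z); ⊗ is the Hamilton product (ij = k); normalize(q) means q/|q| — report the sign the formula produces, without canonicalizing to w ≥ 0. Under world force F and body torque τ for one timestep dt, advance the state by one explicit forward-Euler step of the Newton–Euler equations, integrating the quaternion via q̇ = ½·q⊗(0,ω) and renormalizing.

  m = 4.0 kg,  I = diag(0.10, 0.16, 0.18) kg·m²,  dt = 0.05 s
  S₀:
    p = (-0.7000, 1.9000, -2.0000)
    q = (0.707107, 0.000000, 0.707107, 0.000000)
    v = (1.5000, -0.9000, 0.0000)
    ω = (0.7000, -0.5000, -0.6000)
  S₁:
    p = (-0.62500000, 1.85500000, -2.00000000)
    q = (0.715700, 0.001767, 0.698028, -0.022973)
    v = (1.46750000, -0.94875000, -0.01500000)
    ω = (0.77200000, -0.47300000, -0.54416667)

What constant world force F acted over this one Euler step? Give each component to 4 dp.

F = (-2.6000, -3.9000, -1.2000)

v₁ − v₀ = (-0.03250000, -0.04875000, -0.01500000)
applied force F = (-2.6000, -3.9000, -1.2000)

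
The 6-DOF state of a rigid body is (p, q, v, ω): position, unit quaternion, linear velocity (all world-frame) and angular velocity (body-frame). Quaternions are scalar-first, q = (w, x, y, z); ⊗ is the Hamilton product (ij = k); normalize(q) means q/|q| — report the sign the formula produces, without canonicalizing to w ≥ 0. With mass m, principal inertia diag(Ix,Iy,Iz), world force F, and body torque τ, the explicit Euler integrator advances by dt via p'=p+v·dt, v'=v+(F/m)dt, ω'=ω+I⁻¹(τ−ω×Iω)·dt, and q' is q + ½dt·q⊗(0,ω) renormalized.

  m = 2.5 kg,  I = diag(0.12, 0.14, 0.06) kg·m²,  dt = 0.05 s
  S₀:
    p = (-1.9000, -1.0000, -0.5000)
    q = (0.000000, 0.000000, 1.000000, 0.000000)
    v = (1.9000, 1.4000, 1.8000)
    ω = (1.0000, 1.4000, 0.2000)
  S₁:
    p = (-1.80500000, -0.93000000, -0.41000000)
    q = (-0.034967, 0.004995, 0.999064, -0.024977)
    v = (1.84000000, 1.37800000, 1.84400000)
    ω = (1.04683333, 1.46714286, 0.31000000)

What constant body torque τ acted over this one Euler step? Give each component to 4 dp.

τ = (0.0900, 0.2000, 0.1600)

Δω = ω₁−ω₀ = (0.04683333, 0.06714286, 0.11000000)
precession coupling = (-0.0224, 0.0120, 0.0280)
applied torque τ = (0.0900, 0.2000, 0.1600)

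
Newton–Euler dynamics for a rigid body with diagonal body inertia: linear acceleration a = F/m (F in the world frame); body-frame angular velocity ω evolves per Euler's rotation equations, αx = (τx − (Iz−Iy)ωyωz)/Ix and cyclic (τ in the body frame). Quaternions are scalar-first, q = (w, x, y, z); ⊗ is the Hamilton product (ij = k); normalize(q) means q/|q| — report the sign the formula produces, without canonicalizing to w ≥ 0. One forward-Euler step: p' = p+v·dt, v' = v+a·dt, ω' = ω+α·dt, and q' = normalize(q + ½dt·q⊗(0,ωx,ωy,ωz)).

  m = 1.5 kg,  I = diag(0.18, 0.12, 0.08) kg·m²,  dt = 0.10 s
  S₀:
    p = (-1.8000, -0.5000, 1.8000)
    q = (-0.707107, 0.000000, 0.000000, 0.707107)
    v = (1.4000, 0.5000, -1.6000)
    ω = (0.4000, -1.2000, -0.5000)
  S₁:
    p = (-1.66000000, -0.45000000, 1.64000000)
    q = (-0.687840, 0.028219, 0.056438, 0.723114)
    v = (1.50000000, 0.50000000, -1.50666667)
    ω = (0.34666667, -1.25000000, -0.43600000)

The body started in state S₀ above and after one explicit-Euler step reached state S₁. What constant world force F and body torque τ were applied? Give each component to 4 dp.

Δω = ω₁−ω₀ = (-0.05333333, -0.05000000, 0.06400000)
gyro term ω₀×Iω₀ = (-0.0240, -0.0200, 0.0288)
τ = I·(Δω/dt) + ω₀×(Iω₀) = (-0.1200, -0.0800, 0.0800)
Δv = v₁−v₀ = (0.10000000, 0.00000000, 0.09333333)
m·(v₁−v₀)/dt = (1.5000, 0.0000, 1.4000)

F = (1.5000, 0.0000, 1.4000)
τ = (-0.1200, -0.0800, 0.0800)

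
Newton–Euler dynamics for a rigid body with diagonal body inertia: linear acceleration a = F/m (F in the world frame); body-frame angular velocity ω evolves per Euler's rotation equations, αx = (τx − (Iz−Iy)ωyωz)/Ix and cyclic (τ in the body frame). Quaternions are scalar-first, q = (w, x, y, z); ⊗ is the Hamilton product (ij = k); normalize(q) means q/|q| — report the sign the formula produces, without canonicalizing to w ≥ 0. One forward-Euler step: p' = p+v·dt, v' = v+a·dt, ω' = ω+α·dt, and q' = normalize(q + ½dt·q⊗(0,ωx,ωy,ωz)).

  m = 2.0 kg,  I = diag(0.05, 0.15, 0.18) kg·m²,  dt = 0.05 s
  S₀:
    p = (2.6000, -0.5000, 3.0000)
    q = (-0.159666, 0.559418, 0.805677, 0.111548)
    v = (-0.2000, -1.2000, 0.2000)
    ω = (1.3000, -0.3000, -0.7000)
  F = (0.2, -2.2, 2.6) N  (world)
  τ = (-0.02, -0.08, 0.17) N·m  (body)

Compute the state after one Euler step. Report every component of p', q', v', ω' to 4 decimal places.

angular accel α = (-0.5260, -1.3220, 1.1611)
ω + α·dt = (1.2737, -0.3661, -0.6419)
Hamilton product q⊗(0,ω) = (-0.4074567, -0.7380753, 0.5845048, -1.1034393)
updated quaternion q' = (-0.1697, 0.5406, 0.8197, 0.0839)
a = F/m = (0.1000, -1.1000, 1.3000)
p' = p + v·dt = (2.5900, -0.5600, 3.0100)
v + (F/m)dt = (-0.1950, -1.2550, 0.2650)

p' = (2.5900, -0.5600, 3.0100)
q' = (-0.1697, 0.5406, 0.8197, 0.0839)
v' = (-0.1950, -1.2550, 0.2650)
ω' = (1.2737, -0.3661, -0.6419)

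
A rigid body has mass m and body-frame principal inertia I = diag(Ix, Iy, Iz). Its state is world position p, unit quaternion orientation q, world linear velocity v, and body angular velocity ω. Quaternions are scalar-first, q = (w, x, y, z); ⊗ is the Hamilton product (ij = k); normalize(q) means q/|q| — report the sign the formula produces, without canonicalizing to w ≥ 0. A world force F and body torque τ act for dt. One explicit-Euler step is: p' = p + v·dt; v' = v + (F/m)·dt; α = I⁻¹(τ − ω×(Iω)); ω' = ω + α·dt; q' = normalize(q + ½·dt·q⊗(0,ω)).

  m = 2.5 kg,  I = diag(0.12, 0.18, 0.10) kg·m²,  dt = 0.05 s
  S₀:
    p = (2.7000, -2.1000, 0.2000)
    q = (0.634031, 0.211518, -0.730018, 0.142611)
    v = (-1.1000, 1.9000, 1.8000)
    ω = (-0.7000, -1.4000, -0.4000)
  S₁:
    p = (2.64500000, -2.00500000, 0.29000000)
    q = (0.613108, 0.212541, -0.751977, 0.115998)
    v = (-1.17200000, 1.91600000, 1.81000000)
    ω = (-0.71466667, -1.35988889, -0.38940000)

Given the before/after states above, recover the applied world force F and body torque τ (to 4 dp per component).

F = (-3.6000, 0.8000, 0.5000)
τ = (-0.0800, 0.1500, 0.0800)

Δv = v₁−v₀ = (-0.07200000, 0.01600000, 0.01000000)
F = m·Δv/dt = (-3.6000, 0.8000, 0.5000)
Δω = ω₁−ω₀ = (-0.01466667, 0.04011111, 0.01060000)
precession coupling = (-0.0448, 0.0056, 0.0588)
τ = I·(Δω/dt) + ω₀×(Iω₀) = (-0.0800, 0.1500, 0.0800)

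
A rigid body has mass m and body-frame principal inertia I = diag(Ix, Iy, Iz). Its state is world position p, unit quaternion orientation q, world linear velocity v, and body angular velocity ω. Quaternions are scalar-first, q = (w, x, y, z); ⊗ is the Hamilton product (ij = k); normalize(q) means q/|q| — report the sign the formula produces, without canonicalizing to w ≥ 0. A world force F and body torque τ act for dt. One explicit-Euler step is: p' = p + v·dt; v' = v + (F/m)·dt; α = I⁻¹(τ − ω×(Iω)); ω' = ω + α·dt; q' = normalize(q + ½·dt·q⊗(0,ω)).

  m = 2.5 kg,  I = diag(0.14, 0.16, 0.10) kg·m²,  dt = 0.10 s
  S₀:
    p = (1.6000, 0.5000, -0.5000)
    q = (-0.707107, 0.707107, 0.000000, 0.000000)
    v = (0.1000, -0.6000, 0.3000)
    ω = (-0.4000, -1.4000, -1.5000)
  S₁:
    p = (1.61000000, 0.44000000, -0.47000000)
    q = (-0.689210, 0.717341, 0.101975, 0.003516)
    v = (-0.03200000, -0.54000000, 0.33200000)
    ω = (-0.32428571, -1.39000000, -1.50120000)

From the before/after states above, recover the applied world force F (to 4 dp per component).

Δv = v₁−v₀ = (-0.13200000, 0.06000000, 0.03200000)
F = m·Δv/dt = (-3.3000, 1.5000, 0.8000)

F = (-3.3000, 1.5000, 0.8000)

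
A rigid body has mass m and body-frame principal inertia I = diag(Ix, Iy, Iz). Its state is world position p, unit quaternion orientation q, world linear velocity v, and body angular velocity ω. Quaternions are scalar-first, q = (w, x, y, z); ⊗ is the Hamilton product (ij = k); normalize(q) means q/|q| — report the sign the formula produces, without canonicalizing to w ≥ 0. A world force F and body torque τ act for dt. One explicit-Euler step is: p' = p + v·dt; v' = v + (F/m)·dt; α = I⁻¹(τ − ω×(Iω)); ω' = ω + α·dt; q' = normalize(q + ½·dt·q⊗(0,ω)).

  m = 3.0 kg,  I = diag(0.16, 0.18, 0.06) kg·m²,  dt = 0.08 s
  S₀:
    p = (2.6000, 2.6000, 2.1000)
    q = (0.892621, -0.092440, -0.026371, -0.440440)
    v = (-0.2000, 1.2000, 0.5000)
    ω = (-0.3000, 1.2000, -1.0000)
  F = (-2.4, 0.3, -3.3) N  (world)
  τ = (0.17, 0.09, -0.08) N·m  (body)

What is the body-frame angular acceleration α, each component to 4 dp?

ω×(Iω) gyroscopic = (0.1440, 0.0300, -0.0072)
α = I⁻¹(τ − ω×Iω) = (0.1625, 0.3333, -1.2133)

α = (0.1625, 0.3333, -1.2133)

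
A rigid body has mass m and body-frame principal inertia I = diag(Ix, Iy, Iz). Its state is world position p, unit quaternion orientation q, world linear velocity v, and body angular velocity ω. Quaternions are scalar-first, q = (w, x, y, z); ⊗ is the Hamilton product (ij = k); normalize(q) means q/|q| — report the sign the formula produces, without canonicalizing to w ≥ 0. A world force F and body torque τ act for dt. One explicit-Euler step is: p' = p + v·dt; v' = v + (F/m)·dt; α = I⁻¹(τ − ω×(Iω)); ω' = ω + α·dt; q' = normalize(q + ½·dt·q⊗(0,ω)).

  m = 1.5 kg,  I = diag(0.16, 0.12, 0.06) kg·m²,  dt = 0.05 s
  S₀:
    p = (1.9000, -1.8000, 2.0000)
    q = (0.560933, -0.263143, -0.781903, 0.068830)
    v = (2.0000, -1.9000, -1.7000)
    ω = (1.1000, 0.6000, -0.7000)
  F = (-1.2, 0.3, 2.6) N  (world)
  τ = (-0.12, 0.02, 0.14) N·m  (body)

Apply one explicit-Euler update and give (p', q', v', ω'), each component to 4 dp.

ω×(Iω) gyroscopic = (0.0252, -0.0770, -0.0264)
angular accel α = (-0.9075, 0.8083, 2.7733)
ω' = ω + α·dt = (1.0546, 0.6404, -0.5613)
q⊗(0,ω) = (0.8067801, 1.1230604, 0.2280727, 0.3095544)
updated quaternion q' = (0.5807, -0.2349, -0.7757, 0.0765)
a = F/m = (-0.8000, 0.2000, 1.7333)
p + v·dt = (2.0000, -1.8950, 1.9150)
v' = v + a·dt = (1.9600, -1.8900, -1.6133)

p' = (2.0000, -1.8950, 1.9150)
q' = (0.5807, -0.2349, -0.7757, 0.0765)
v' = (1.9600, -1.8900, -1.6133)
ω' = (1.0546, 0.6404, -0.5613)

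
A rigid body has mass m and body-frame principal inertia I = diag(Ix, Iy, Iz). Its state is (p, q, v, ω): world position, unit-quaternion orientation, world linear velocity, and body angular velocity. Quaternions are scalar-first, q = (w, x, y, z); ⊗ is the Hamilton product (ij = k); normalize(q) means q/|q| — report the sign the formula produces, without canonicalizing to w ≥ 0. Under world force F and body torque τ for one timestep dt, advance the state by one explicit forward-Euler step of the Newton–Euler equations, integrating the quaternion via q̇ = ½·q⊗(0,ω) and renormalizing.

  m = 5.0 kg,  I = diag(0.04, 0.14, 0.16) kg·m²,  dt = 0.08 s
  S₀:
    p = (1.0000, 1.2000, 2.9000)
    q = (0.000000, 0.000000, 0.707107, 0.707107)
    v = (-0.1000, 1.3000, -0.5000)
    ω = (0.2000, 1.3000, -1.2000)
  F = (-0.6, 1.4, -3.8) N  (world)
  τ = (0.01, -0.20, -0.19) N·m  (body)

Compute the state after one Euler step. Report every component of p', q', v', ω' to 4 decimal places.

p' = (0.9920, 1.3040, 2.8600)
q' = (-0.0028, -0.0705, 0.7110, 0.6997)
v' = (-0.1096, 1.3224, -0.5608)
ω' = (0.2824, 1.1693, -1.3080)

linear accel F/m = (-0.1200, 0.2800, -0.7600)
p + v·dt = (0.9920, 1.3040, 2.8600)
new velocity v' = (-0.1096, 1.3224, -0.5608)
gyro term ω×Iω = (-0.0312, 0.0288, 0.0260)
angular accel α = (1.0300, -1.6343, -1.3500)
ω' = ω + α·dt = (0.2824, 1.1693, -1.3080)
Hamilton product q⊗(0,ω) = (-0.0707107, -1.7677675, 0.1414214, -0.1414214)
updated quaternion q' = (-0.0028, -0.0705, 0.7110, 0.6997)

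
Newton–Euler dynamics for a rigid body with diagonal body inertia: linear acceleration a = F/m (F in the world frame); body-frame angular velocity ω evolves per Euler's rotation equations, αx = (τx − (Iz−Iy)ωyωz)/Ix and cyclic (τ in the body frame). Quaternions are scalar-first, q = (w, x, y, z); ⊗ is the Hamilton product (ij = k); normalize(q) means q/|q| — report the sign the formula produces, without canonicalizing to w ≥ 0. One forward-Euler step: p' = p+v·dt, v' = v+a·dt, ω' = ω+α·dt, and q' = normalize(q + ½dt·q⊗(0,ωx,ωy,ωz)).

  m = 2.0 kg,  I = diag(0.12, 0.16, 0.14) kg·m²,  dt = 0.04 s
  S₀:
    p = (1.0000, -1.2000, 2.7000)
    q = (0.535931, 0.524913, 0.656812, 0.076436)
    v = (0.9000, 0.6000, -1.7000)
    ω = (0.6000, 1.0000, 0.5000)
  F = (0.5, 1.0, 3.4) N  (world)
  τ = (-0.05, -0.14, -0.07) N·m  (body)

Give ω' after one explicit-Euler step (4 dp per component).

gyro term ω×Iω = (-0.0100, -0.0060, 0.0240)
α = I⁻¹(τ − ω×Iω) = (-0.3333, -0.8375, -0.6714)
new body rate ω' = (0.5867, 0.9665, 0.4731)

ω' = (0.5867, 0.9665, 0.4731)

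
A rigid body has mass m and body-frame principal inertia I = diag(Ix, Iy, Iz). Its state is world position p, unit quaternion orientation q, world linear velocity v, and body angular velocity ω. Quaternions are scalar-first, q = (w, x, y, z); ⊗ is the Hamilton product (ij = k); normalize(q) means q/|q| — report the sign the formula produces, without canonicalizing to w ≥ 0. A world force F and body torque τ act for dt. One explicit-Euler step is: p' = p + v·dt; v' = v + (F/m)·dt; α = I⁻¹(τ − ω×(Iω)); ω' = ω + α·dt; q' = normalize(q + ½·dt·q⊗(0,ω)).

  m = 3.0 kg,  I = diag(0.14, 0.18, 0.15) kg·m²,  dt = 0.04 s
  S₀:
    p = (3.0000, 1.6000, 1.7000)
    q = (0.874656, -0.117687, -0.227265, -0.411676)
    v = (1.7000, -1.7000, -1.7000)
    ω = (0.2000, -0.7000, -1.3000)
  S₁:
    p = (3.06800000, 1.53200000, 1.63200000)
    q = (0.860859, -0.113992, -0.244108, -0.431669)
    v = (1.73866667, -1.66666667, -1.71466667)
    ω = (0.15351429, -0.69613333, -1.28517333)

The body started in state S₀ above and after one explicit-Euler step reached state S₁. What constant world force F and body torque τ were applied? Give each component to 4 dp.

F = (2.9000, 2.5000, -1.1000)
τ = (-0.1900, 0.0200, 0.0500)

rate change Δω = (-0.04648571, 0.00386667, 0.01482667)
τ = I·(Δω/dt) + ω₀×(Iω₀) = (-0.1900, 0.0200, 0.0500)
v₁ − v₀ = (0.03866667, 0.03333333, -0.01466667)
applied force F = (2.9000, 2.5000, -1.1000)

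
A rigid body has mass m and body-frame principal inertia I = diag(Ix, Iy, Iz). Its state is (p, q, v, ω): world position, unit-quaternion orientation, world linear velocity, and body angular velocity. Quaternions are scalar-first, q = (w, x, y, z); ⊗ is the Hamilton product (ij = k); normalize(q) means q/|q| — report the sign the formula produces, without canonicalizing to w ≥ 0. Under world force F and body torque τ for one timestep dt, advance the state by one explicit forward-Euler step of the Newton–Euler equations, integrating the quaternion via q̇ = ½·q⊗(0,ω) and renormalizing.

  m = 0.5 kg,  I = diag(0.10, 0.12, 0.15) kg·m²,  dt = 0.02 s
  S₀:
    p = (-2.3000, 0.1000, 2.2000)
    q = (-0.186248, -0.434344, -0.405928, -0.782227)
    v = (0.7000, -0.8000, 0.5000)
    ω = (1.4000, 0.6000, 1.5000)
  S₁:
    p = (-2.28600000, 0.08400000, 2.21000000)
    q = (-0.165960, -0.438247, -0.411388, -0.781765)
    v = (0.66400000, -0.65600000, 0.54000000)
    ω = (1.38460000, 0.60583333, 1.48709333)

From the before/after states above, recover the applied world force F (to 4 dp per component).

F = (-0.9000, 3.6000, 1.0000)

velocity change Δv = (-0.03600000, 0.14400000, 0.04000000)
m·(v₁−v₀)/dt = (-0.9000, 3.6000, 1.0000)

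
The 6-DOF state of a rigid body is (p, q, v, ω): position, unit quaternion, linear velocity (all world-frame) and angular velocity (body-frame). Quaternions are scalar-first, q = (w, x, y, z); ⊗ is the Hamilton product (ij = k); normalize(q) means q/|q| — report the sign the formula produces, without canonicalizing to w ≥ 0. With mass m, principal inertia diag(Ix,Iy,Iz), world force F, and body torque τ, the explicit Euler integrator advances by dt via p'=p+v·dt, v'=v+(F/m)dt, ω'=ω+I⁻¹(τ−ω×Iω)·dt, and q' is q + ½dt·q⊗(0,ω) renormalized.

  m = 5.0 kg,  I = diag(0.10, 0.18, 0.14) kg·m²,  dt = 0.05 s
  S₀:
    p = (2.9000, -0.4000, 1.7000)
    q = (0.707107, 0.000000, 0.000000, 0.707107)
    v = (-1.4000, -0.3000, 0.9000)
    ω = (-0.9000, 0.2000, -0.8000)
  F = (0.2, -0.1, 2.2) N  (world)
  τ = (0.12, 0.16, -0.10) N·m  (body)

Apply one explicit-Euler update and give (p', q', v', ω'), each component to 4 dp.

p' = (2.8300, -0.4150, 1.7450)
q' = (0.7209, -0.0194, -0.0124, 0.6926)
v' = (-1.3980, -0.3010, 0.9220)
ω' = (-0.8432, 0.2524, -0.8306)

ω×(Iω) gyroscopic = (0.0064, -0.0288, -0.0144)
angular accel α = (1.1360, 1.0489, -0.6114)
ω + α·dt = (-0.8432, 0.2524, -0.8306)
2q̇ = q⊗(0,ω) = (0.5656856, -0.7778177, -0.4949749, -0.5656856)
q' = normalize(q + ½dt·q⊗(0,ω)) = (0.7209, -0.0194, -0.0124, 0.6926)
linear accel F/m = (0.0400, -0.0200, 0.4400)
p + v·dt = (2.8300, -0.4150, 1.7450)
v' = v + a·dt = (-1.3980, -0.3010, 0.9220)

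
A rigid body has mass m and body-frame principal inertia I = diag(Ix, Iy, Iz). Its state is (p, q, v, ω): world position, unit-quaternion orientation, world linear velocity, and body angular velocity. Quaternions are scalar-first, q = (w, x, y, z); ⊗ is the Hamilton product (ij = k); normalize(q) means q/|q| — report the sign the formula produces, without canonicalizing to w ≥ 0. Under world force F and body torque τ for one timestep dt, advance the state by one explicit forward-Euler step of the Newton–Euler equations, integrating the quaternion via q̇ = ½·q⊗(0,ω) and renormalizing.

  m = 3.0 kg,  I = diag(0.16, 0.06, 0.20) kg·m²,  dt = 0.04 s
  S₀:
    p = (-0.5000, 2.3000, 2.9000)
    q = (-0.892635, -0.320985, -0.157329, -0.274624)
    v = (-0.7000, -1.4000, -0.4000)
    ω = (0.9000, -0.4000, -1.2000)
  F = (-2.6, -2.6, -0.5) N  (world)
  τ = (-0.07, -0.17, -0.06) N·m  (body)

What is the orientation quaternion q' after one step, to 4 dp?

q⊗(0,ω) = (-0.1035939, -0.7244263, -0.2752896, 1.3411521)
q' = normalize(q + ½dt·q⊗(0,ω)) = (-0.8943, -0.3353, -0.1628, -0.2477)

q' = (-0.8943, -0.3353, -0.1628, -0.2477)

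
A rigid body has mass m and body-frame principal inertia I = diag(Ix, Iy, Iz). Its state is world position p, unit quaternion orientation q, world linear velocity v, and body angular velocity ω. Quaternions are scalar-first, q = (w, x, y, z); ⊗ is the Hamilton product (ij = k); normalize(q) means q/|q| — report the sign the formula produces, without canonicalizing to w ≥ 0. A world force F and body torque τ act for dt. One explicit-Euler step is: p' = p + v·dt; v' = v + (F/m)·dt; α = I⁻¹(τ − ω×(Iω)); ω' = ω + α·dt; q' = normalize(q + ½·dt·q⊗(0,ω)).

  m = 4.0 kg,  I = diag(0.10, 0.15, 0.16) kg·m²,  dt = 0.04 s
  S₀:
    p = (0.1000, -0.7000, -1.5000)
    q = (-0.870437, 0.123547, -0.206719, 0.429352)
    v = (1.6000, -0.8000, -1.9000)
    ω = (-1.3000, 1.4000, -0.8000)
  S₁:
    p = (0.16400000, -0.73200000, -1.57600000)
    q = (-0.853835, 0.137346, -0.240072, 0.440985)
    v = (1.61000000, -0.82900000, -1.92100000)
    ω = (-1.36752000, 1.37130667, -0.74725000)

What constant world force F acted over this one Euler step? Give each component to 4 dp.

Δv = v₁−v₀ = (0.01000000, -0.02900000, -0.02100000)
F = m·Δv/dt = (1.0000, -2.9000, -2.1000)

F = (1.0000, -2.9000, -2.1000)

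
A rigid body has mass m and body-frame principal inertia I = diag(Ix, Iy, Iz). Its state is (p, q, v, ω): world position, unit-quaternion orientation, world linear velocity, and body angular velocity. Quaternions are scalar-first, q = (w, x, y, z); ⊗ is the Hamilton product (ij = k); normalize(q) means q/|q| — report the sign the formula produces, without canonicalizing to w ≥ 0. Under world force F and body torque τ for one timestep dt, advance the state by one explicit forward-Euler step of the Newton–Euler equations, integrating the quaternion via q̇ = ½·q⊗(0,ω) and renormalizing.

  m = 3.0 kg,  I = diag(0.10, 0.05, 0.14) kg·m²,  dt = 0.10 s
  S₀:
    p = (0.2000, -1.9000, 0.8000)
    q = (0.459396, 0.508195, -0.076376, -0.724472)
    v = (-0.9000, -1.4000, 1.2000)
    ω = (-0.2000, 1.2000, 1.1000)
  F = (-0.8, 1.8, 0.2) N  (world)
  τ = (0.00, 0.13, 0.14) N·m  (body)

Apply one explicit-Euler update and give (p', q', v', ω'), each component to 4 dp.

a = (-0.2667, 0.6000, 0.0667)
p' = p + v·dt = (0.1100, -2.0400, 0.9200)
new velocity v' = (-0.9267, -1.3400, 1.2067)
(τ − ω×Iω)/I = (-1.1880, 2.4240, 0.9143)
ω' = ω + α·dt = (-0.3188, 1.4424, 1.1914)
q⊗(0,ω) = (0.9902094, 0.6934736, 0.1371551, 1.0998944)
updated quaternion q' = (0.5072, 0.5411, -0.0693, -0.6672)

p' = (0.1100, -2.0400, 0.9200)
q' = (0.5072, 0.5411, -0.0693, -0.6672)
v' = (-0.9267, -1.3400, 1.2067)
ω' = (-0.3188, 1.4424, 1.1914)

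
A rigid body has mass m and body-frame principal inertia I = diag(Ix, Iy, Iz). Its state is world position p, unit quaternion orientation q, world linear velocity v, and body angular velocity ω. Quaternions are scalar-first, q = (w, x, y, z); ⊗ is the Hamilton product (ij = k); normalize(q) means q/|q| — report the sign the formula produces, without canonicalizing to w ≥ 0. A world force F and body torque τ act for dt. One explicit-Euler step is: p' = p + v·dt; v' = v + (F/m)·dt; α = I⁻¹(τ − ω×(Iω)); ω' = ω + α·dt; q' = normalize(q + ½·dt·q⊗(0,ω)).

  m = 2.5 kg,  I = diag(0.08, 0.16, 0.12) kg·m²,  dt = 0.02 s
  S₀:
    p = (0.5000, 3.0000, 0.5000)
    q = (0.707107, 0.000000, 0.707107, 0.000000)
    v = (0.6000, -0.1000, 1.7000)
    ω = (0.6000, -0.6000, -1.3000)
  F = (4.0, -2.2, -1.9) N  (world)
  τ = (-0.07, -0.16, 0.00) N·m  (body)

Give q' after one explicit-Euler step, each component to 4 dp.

q' = (0.7113, -0.0049, 0.7028, -0.0134)

q⊗(0,ω) = (0.4242642, -0.4949749, -0.4242642, -1.3435033)
q + ½dt·q⊗(0,ω), renormalized = (0.7113, -0.0049, 0.7028, -0.0134)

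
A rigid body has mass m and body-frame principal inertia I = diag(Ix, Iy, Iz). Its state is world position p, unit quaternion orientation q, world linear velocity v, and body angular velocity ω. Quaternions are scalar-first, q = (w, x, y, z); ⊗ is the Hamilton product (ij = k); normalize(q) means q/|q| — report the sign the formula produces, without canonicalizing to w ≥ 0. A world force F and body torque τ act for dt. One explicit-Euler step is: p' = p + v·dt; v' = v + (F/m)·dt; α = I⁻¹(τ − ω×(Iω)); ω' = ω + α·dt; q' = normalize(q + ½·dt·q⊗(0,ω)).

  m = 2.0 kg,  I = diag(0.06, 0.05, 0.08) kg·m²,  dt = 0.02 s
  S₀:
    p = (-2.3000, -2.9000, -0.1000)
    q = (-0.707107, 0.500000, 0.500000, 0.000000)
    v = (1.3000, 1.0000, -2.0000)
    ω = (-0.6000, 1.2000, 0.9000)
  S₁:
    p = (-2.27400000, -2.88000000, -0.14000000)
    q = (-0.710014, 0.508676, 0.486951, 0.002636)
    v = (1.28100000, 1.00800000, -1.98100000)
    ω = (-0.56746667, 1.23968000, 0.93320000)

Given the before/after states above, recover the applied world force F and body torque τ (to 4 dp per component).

ω₁ − ω₀ = (0.03253333, 0.03968000, 0.03320000)
applied torque τ = (0.1300, 0.1100, 0.1400)
v₁ − v₀ = (-0.01900000, 0.00800000, 0.01900000)
m·(v₁−v₀)/dt = (-1.9000, 0.8000, 1.9000)

F = (-1.9000, 0.8000, 1.9000)
τ = (0.1300, 0.1100, 0.1400)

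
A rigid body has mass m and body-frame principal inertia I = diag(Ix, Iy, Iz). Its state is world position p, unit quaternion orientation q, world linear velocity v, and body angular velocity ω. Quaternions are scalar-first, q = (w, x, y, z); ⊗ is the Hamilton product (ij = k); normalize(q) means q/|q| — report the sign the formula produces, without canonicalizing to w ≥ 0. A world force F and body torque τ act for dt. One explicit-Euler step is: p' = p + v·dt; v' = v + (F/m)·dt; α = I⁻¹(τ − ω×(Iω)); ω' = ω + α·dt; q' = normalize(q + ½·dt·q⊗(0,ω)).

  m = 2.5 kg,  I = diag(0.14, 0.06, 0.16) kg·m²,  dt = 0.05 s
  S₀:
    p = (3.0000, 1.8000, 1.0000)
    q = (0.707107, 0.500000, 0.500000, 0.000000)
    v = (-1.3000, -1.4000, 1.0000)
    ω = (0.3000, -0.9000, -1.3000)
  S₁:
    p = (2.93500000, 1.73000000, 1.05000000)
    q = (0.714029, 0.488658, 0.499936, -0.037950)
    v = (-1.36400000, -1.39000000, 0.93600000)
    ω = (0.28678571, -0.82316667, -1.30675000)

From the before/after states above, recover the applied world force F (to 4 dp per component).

F = (-3.2000, 0.5000, -3.2000)

v₁ − v₀ = (-0.06400000, 0.01000000, -0.06400000)
m·(v₁−v₀)/dt = (-3.2000, 0.5000, -3.2000)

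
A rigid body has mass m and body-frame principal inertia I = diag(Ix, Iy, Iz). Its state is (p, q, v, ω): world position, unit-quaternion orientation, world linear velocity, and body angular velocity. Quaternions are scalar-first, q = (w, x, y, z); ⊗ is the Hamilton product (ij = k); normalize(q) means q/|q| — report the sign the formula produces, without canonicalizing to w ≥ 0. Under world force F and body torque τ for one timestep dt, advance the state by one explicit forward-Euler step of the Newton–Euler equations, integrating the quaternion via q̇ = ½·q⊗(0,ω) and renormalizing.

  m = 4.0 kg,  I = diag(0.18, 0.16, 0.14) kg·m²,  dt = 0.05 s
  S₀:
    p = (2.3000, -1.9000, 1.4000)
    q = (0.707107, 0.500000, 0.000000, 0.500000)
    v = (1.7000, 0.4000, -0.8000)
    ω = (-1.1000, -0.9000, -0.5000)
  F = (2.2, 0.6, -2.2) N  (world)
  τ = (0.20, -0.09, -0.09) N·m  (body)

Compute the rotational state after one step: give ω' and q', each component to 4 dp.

ω' = (-1.0419, -0.9350, -0.5251)
q' = (0.7266, 0.4915, -0.0234, 0.4796)

precession coupling ω×(Iω) = (-0.0090, 0.0220, -0.0198)
angular accel α = (1.1611, -0.7000, -0.5014)
ω + α·dt = (-1.0419, -0.9350, -0.5251)
q⊗(0,ω) = (0.8000000, -0.3278177, -0.9363963, -0.8035535)
updated quaternion q' = (0.7266, 0.4915, -0.0234, 0.4796)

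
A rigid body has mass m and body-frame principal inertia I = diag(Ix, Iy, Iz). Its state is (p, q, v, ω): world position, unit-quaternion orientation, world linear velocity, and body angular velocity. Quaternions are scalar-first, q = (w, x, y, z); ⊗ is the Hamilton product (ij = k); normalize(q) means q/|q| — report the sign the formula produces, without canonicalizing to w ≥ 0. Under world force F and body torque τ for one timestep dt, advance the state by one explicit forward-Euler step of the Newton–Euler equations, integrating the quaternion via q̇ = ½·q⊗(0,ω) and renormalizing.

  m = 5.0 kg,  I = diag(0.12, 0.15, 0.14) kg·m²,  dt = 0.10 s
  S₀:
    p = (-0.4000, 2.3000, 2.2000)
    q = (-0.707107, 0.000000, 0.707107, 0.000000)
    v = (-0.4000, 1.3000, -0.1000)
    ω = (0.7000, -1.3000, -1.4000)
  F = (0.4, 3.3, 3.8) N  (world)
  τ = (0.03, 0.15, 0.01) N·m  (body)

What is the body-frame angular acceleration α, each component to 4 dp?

α = (0.4017, 0.8693, 0.2664)

precession coupling ω×(Iω) = (-0.0182, 0.0196, -0.0273)
(τ − ω×Iω)/I = (0.4017, 0.8693, 0.2664)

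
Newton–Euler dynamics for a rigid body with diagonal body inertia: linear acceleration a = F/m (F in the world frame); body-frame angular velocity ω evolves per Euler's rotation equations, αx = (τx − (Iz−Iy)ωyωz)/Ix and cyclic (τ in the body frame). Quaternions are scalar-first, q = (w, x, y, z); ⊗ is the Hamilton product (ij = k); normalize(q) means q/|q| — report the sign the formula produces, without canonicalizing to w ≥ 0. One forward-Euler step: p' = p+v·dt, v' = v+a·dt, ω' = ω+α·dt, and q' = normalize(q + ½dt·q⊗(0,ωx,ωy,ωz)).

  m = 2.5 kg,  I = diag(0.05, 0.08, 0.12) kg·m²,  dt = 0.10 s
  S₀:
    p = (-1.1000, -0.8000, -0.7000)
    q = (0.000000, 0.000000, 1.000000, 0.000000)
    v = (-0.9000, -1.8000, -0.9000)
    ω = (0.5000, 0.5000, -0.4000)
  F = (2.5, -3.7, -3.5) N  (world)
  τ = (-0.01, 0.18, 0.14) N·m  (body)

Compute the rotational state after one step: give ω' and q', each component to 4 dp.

α = I⁻¹(τ − ω×Iω) = (-0.0400, 2.0750, 1.1042)
ω' = ω + α·dt = (0.4960, 0.7075, -0.2896)
q⊗(0,ω) = (-0.5000000, -0.4000000, 0.0000000, -0.5000000)
updated quaternion q' = (-0.0250, -0.0200, 0.9992, -0.0250)

ω' = (0.4960, 0.7075, -0.2896)
q' = (-0.0250, -0.0200, 0.9992, -0.0250)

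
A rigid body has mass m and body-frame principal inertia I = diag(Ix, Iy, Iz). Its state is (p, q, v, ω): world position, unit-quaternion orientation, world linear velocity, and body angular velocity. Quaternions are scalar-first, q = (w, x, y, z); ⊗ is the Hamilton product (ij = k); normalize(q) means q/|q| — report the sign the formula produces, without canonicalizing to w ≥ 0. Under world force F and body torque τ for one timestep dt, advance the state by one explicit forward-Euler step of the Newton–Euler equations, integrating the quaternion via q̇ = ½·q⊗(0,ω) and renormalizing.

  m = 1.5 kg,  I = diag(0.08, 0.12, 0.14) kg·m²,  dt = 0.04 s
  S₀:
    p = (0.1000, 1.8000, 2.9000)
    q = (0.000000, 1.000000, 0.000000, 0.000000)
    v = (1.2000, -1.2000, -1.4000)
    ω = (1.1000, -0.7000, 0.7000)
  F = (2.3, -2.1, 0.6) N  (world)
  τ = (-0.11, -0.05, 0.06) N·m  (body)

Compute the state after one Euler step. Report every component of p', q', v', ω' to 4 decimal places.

linear accel F/m = (1.5333, -1.4000, 0.4000)
new position p' = (0.1480, 1.7520, 2.8440)
v + (F/m)dt = (1.2613, -1.2560, -1.3840)
α = I⁻¹(τ − ω×Iω) = (-1.2525, -0.0317, 0.6486)
ω + α·dt = (1.0499, -0.7013, 0.7259)
2q̇ = q⊗(0,ω) = (-1.1000000, 0.0000000, -0.7000000, -0.7000000)
q' = normalize(q + ½dt·q⊗(0,ω)) = (-0.0220, 0.9996, -0.0140, -0.0140)

p' = (0.1480, 1.7520, 2.8440)
q' = (-0.0220, 0.9996, -0.0140, -0.0140)
v' = (1.2613, -1.2560, -1.3840)
ω' = (1.0499, -0.7013, 0.7259)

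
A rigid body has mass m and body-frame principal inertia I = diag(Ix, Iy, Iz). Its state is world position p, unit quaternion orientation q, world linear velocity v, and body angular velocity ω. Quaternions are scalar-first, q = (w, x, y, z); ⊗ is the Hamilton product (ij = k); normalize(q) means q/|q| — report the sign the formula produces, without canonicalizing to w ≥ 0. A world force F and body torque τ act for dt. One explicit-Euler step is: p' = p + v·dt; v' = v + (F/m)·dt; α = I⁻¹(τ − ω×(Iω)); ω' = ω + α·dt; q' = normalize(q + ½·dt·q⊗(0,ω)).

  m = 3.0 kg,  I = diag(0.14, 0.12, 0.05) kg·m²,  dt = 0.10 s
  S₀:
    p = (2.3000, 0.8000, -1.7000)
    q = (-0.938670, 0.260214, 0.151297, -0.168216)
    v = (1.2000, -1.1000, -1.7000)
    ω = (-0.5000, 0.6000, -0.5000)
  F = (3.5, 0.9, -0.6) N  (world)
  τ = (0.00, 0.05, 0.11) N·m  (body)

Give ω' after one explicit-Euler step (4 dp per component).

α = I⁻¹(τ − ω×Iω) = (-0.1500, 0.2292, 2.0800)
ω + α·dt = (-0.5150, 0.6229, -0.2920)

ω' = (-0.5150, 0.6229, -0.2920)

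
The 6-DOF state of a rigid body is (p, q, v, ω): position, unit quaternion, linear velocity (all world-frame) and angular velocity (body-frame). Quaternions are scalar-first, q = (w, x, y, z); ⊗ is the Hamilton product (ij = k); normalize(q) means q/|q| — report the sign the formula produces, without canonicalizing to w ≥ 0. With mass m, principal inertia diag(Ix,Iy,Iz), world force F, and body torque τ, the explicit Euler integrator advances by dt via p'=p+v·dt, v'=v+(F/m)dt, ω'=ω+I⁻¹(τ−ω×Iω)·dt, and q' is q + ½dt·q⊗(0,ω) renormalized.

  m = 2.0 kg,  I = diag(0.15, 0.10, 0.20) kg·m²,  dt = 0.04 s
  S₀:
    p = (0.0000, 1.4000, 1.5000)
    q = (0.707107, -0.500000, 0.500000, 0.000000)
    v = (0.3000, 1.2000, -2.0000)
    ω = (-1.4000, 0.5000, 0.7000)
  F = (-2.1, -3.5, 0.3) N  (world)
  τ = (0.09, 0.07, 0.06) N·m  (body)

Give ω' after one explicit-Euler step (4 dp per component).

gyro term ω×Iω = (0.0350, 0.0490, 0.0350)
angular accel α = (0.3667, 0.2100, 0.1250)
ω + α·dt = (-1.3853, 0.5084, 0.7050)

ω' = (-1.3853, 0.5084, 0.7050)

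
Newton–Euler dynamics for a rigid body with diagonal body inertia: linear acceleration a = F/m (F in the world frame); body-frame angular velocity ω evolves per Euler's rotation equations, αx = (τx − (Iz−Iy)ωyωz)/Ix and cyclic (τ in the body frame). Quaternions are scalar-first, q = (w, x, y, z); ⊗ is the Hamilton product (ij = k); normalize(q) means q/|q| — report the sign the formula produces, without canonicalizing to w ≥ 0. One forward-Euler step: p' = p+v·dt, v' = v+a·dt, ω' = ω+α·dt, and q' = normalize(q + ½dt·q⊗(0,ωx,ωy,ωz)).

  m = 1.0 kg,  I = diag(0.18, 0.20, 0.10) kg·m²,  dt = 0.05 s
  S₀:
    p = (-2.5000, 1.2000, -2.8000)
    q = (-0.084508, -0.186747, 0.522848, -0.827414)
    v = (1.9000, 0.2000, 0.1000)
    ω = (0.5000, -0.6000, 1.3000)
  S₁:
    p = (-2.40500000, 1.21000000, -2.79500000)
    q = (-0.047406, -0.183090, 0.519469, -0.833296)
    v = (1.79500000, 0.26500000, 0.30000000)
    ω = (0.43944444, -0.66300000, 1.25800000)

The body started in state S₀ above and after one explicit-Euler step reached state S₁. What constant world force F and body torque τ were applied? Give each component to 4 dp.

F = (-2.1000, 1.3000, 4.0000)
τ = (-0.1400, -0.2000, -0.0900)

velocity change Δv = (-0.10500000, 0.06500000, 0.20000000)
applied force F = (-2.1000, 1.3000, 4.0000)
rate change Δω = (-0.06055556, -0.06300000, -0.04200000)
τ = I·(Δω/dt) + ω₀×(Iω₀) = (-0.1400, -0.2000, -0.0900)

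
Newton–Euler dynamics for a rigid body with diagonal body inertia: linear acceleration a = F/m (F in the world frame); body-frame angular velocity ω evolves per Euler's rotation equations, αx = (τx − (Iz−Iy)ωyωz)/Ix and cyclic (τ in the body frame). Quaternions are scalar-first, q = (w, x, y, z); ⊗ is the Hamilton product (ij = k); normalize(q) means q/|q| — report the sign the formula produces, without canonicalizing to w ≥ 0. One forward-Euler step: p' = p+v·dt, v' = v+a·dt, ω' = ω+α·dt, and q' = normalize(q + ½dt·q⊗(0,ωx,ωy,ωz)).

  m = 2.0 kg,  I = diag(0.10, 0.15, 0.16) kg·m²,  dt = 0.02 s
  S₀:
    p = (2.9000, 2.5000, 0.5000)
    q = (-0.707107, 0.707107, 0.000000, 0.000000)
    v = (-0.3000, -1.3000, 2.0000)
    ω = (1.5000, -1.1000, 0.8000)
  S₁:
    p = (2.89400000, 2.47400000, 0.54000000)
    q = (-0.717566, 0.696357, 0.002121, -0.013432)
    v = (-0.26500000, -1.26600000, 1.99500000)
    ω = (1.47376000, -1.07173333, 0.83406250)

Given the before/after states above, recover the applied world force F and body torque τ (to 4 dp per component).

ω₁ − ω₀ = (-0.02624000, 0.02826667, 0.03406250)
gyro term ω₀×Iω₀ = (-0.0088, -0.0720, -0.0825)
I·α + gyro = (-0.1400, 0.1400, 0.1900)
v₁ − v₀ = (0.03500000, 0.03400000, -0.00500000)
F = m·Δv/dt = (3.5000, 3.4000, -0.5000)

F = (3.5000, 3.4000, -0.5000)
τ = (-0.1400, 0.1400, 0.1900)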